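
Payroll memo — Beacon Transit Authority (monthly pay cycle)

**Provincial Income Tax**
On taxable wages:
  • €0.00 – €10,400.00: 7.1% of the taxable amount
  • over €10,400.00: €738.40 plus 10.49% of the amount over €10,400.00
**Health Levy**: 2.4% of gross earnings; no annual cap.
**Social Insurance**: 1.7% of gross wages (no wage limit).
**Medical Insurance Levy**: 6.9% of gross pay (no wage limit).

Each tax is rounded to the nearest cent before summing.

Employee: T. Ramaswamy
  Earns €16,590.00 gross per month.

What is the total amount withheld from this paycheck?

Provincial Income Tax: taxable = €16,590.00
  €738.40 + 10.49% × (€16,590.00 − €10,400.00) = €738.40 + 10.49% × €6,190.00 = €1,387.73
Health Levy: 2.4% × €16,590.00 = €398.16
Social Insurance: 1.7% × €16,590.00 = €282.03
Medical Insurance Levy: 6.9% × €16,590.00 = €1,144.71
Total: €1,387.73 + €398.16 + €282.03 + €1,144.71 = €3,212.63

€3,212.63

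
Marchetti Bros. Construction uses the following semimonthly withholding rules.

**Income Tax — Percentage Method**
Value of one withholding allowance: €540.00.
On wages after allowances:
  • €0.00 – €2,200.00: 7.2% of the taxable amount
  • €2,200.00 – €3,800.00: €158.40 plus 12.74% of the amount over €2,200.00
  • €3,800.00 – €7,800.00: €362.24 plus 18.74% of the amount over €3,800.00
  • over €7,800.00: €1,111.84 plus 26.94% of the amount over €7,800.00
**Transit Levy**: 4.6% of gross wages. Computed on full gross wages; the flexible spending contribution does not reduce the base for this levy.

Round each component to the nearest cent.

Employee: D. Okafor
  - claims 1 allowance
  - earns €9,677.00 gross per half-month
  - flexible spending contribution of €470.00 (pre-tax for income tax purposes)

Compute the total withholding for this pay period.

€1,790.55

Income Tax: taxable = €9,677.00 − €470.00 − 1×€540.00 = €8,667.00
  €1,111.84 + 26.94% × (€8,667.00 − €7,800.00) = €1,111.84 + 26.94% × €867.00 = €1,345.41
Transit Levy: 4.6% × €9,677.00 = €445.14
Total: €1,345.41 + €445.14 = €1,790.55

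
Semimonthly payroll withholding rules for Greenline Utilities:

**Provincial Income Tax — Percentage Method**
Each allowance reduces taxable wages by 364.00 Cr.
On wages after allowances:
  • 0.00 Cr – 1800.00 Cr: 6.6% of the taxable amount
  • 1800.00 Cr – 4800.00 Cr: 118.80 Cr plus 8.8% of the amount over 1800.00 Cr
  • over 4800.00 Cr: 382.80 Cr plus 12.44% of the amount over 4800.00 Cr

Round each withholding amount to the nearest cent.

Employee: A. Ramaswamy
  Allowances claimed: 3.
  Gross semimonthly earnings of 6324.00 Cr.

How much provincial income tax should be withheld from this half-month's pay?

436.54 Cr

Provincial Income Tax: taxable = 6324.00 Cr − 3×364.00 Cr = 5232.00 Cr
  382.80 Cr + 12.44% × (5232.00 Cr − 4800.00 Cr) = 382.80 Cr + 12.44% × 432.00 Cr = 436.54 Cr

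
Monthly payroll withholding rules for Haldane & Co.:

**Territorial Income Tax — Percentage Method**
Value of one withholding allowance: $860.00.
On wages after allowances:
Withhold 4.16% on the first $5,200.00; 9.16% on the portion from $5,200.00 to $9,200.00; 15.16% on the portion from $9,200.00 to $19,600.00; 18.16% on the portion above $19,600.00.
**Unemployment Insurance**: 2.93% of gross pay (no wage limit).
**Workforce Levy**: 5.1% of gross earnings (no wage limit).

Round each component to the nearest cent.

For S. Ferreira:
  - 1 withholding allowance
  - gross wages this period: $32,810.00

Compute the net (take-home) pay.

$25,773.24

Territorial Income Tax: taxable = $32,810.00 − 1×$860.00 = $31,950.00
  $2,159.36 + 18.16% × ($31,950.00 − $19,600.00) = $2,159.36 + 18.16% × $12,350.00 = $4,402.12
Unemployment Insurance: 2.93% × $32,810.00 = $961.33
Workforce Levy: 5.1% × $32,810.00 = $1,673.31
Total withheld: $4,402.12 + $961.33 + $1,673.31 = $7,036.76
Net pay: $32,810.00 − $7,036.76 = $25,773.24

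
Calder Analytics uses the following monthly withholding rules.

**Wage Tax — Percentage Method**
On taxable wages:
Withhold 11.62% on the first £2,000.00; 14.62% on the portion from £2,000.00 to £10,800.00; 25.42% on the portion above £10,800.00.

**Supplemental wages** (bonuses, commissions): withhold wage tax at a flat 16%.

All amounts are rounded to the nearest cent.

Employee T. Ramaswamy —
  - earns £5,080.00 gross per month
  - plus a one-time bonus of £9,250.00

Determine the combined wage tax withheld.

£2,162.70

Wage Tax: taxable = £5,080.00
  £232.40 + 14.62% × (£5,080.00 − £2,000.00) = £232.40 + 14.62% × £3,080.00 = £682.70
Supplemental (16% flat on bonus): 16% × £9,250.00 = £1,480.00
Total wage tax: £682.70 + £1,480.00 = £2,162.70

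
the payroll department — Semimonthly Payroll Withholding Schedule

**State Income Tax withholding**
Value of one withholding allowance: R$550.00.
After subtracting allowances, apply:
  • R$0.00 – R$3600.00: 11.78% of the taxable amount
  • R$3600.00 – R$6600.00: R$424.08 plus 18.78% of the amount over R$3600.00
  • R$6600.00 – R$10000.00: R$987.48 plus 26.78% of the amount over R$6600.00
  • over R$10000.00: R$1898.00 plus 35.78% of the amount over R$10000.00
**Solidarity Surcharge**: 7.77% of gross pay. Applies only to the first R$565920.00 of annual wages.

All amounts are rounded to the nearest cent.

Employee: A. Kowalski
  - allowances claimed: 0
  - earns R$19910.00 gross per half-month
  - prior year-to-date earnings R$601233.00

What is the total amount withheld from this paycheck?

State Income Tax: taxable = R$19910.00
  R$1898.00 + 35.78% × (R$19910.00 − R$10000.00) = R$1898.00 + 35.78% × R$9910.00 = R$5443.80
Solidarity Surcharge: YTD R$601233.00 ≥ cap R$565920.00 → R$0.00
Total: R$5443.80 + R$0.00 = R$5443.80

R$5443.80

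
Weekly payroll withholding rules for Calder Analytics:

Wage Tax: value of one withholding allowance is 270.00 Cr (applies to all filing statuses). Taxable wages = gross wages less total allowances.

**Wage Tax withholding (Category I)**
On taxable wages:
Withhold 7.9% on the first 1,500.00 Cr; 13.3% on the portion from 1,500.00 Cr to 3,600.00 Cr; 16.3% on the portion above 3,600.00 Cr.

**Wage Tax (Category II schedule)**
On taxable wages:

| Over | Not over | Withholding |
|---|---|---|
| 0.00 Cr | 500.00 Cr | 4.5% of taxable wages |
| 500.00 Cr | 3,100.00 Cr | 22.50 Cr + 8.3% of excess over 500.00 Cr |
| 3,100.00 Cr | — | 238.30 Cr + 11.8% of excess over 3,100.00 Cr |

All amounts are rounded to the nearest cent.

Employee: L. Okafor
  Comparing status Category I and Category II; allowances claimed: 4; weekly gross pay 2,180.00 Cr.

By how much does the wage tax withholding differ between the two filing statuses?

14.60 Cr

Wage Tax (Category I): taxable = 2,180.00 Cr − 4×270.00 Cr = 1,100.00 Cr
  7.9% × 1,100.00 Cr = 86.90 Cr
Wage Tax (Category II): taxable = 2,180.00 Cr − 4×270.00 Cr = 1,100.00 Cr
  22.50 Cr + 8.3% × (1,100.00 Cr − 500.00 Cr) = 22.50 Cr + 8.3% × 600.00 Cr = 72.30 Cr
Difference: |86.90 Cr − 72.30 Cr| = 14.60 Cr (higher under Category I)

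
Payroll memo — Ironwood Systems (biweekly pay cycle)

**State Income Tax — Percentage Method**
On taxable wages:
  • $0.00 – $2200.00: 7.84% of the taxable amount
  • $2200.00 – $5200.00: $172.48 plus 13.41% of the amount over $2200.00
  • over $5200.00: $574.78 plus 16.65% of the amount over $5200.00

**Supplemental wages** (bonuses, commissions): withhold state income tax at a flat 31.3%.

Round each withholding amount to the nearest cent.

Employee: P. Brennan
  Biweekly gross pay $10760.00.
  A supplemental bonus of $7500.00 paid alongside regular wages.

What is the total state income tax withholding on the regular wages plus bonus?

State Income Tax: taxable = $10760.00
  $574.78 + 16.65% × ($10760.00 − $5200.00) = $574.78 + 16.65% × $5560.00 = $1500.52
Supplemental (31.3% flat on bonus): 31.3% × $7500.00 = $2347.50
Total state income tax: $1500.52 + $2347.50 = $3848.02

$3848.02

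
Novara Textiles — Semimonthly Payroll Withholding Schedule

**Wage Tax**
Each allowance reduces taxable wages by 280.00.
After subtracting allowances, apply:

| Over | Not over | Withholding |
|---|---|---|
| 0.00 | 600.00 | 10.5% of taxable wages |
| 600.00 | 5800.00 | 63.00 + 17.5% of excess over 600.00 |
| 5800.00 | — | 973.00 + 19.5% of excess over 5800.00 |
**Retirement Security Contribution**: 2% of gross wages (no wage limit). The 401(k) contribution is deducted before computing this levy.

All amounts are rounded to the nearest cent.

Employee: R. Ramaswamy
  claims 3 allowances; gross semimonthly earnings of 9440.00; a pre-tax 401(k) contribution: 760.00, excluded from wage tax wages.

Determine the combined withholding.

Wage Tax: taxable = 9440.00 − 760.00 − 3×280.00 = 7840.00
  973.00 + 19.5% × (7840.00 − 5800.00) = 973.00 + 19.5% × 2040.00 = 1370.80
Retirement Security Contribution: 2% × 8680.00 = 173.60
Total: 1370.80 + 173.60 = 1544.40

1544.40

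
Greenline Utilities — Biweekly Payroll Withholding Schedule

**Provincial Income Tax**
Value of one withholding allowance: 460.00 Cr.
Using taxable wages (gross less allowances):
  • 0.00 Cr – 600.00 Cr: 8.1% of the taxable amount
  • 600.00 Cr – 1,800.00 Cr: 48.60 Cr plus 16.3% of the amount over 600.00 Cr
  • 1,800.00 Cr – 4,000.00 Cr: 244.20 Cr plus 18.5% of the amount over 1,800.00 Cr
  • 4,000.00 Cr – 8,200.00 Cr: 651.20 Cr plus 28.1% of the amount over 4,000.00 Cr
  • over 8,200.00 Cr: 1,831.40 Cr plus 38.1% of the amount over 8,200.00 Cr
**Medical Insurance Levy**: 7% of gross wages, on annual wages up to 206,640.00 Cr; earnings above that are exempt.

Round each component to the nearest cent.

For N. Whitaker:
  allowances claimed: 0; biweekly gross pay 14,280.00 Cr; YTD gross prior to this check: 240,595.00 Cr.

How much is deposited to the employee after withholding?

10,132.12 Cr

Provincial Income Tax: taxable = 14,280.00 Cr
  1,831.40 Cr + 38.1% × (14,280.00 Cr − 8,200.00 Cr) = 1,831.40 Cr + 38.1% × 6,080.00 Cr = 4,147.88 Cr
Medical Insurance Levy: YTD 240,595.00 Cr ≥ cap 206,640.00 Cr → 0.00 Cr
Total withheld: 4,147.88 Cr + 0.00 Cr = 4,147.88 Cr
Net pay: 14,280.00 Cr − 4,147.88 Cr = 10,132.12 Cr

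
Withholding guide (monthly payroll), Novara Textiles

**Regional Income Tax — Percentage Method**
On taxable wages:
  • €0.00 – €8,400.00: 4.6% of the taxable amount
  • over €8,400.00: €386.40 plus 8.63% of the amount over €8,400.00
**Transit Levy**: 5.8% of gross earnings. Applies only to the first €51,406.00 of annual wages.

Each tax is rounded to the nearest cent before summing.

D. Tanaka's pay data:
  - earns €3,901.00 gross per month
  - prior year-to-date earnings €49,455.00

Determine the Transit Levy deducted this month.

€113.16

Transit Levy: cap €51,406.00 − YTD €49,455.00 = €1,951.00 subject; 5.8% × €1,951.00 = €113.16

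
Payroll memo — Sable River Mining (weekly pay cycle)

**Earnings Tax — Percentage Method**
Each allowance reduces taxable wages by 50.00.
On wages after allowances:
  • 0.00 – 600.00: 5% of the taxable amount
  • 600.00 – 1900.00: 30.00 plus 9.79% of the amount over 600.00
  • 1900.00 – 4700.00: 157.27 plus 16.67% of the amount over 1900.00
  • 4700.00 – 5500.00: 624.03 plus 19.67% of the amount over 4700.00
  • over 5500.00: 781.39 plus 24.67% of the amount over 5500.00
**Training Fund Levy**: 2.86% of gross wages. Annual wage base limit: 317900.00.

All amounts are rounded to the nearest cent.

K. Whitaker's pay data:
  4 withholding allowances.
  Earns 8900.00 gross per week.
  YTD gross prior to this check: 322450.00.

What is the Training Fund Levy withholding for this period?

Training Fund Levy: YTD 322450.00 ≥ cap 317900.00 → 0.00

0.00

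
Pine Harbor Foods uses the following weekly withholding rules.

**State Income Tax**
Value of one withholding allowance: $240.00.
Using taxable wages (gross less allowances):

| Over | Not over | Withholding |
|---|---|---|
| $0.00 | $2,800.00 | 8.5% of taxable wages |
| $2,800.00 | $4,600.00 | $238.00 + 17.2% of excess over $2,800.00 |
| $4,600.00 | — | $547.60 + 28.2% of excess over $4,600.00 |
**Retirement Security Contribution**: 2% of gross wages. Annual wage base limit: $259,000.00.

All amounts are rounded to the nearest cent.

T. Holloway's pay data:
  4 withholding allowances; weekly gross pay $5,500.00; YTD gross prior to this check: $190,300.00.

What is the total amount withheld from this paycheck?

State Income Tax: taxable = $5,500.00 − 4×$240.00 = $4,540.00
  $238.00 + 17.2% × ($4,540.00 − $2,800.00) = $238.00 + 17.2% × $1,740.00 = $537.28
Retirement Security Contribution: 2% × $5,500.00 = $110.00
Total: $537.28 + $110.00 = $647.28

$647.28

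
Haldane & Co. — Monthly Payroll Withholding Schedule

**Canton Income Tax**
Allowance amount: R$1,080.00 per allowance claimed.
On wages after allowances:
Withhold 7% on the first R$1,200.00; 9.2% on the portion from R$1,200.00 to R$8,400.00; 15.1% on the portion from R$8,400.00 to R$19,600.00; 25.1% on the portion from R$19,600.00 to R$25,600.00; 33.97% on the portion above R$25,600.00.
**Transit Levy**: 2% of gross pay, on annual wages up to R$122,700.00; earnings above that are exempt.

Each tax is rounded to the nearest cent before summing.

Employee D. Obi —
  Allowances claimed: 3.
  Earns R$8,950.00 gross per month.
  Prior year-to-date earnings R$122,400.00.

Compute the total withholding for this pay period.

R$504.92

Canton Income Tax: taxable = R$8,950.00 − 3×R$1,080.00 = R$5,710.00
  R$84.00 + 9.2% × (R$5,710.00 − R$1,200.00) = R$84.00 + 9.2% × R$4,510.00 = R$498.92
Transit Levy: cap R$122,700.00 − YTD R$122,400.00 = R$300.00 subject; 2% × R$300.00 = R$6.00
Total: R$498.92 + R$6.00 = R$504.92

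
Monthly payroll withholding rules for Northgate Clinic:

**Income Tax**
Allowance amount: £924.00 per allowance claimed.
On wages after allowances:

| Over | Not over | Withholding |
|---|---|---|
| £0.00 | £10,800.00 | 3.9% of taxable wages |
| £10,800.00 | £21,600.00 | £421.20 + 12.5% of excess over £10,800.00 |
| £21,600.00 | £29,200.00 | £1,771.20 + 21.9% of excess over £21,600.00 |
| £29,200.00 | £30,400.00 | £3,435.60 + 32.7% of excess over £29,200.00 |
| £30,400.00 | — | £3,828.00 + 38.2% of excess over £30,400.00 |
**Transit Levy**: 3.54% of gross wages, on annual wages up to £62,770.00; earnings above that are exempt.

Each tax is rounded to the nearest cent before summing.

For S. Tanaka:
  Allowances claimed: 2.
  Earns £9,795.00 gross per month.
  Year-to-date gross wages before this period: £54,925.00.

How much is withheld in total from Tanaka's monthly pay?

Income Tax: taxable = £9,795.00 − 2×£924.00 = £7,947.00
  3.9% × £7,947.00 = £309.93
Transit Levy: cap £62,770.00 − YTD £54,925.00 = £7,845.00 subject; 3.54% × £7,845.00 = £277.71
Total: £309.93 + £277.71 = £587.64

£587.64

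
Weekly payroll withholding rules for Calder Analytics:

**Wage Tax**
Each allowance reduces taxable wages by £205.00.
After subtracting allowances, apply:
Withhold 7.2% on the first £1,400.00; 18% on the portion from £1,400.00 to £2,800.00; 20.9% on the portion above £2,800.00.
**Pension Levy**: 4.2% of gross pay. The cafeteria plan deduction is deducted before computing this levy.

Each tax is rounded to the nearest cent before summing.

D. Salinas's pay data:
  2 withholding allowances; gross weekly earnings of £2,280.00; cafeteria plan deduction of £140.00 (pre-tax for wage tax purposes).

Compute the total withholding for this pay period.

£250.08

Wage Tax: taxable = £2,280.00 − £140.00 − 2×£205.00 = £1,730.00
  £100.80 + 18% × (£1,730.00 − £1,400.00) = £100.80 + 18% × £330.00 = £160.20
Pension Levy: 4.2% × £2,140.00 = £89.88
Total: £160.20 + £89.88 = £250.08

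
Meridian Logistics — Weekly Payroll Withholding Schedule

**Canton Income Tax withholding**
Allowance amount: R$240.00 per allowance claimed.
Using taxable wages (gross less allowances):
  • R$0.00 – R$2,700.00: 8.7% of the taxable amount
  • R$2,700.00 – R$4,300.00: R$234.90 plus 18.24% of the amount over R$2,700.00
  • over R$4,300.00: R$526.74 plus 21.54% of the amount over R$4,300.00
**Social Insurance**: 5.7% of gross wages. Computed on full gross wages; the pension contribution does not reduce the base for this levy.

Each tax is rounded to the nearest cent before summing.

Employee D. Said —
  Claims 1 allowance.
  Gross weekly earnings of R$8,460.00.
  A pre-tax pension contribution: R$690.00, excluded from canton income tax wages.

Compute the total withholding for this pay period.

R$1,704.70

Canton Income Tax: taxable = R$8,460.00 − R$690.00 − 1×R$240.00 = R$7,530.00
  R$526.74 + 21.54% × (R$7,530.00 − R$4,300.00) = R$526.74 + 21.54% × R$3,230.00 = R$1,222.48
Social Insurance: 5.7% × R$8,460.00 = R$482.22
Total: R$1,222.48 + R$482.22 = R$1,704.70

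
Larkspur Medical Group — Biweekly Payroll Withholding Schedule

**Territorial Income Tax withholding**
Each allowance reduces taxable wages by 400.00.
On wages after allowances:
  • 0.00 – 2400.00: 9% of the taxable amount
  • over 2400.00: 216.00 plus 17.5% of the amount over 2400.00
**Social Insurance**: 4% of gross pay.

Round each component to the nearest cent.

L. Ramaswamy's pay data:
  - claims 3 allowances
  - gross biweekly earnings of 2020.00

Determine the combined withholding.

Territorial Income Tax: taxable = 2020.00 − 3×400.00 = 820.00
  9% × 820.00 = 73.80
Social Insurance: 4% × 2020.00 = 80.80
Total: 73.80 + 80.80 = 154.60

154.60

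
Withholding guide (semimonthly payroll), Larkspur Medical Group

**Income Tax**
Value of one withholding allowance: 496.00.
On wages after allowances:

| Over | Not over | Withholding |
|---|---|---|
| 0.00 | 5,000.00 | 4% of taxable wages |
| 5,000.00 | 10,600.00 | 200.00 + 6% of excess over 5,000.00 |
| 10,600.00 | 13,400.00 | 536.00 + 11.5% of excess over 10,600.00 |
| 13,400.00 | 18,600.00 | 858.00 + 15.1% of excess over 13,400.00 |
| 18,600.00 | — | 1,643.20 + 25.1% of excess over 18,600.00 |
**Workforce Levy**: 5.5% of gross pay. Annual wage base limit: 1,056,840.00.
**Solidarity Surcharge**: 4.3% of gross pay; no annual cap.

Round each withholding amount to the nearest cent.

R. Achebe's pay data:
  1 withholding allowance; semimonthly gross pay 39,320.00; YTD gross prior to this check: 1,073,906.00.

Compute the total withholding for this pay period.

Income Tax: taxable = 39,320.00 − 1×496.00 = 38,824.00
  1,643.20 + 25.1% × (38,824.00 − 18,600.00) = 1,643.20 + 25.1% × 20,224.00 = 6,719.42
Workforce Levy: YTD 1,073,906.00 ≥ cap 1,056,840.00 → 0.00
Solidarity Surcharge: 4.3% × 39,320.00 = 1,690.76
Total: 6,719.42 + 0.00 + 1,690.76 = 8,410.18

8,410.18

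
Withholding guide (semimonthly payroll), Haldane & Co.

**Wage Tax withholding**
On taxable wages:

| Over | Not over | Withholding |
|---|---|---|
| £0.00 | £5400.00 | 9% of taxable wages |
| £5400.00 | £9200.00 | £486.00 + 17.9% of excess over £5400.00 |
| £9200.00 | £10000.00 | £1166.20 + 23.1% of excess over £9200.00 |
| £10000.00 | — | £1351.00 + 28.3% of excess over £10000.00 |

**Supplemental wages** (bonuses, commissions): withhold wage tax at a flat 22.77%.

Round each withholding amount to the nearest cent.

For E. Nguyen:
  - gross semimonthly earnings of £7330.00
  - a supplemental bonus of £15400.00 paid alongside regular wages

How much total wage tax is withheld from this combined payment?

Wage Tax: taxable = £7330.00
  £486.00 + 17.9% × (£7330.00 − £5400.00) = £486.00 + 17.9% × £1930.00 = £831.47
Supplemental (22.77% flat on bonus): 22.77% × £15400.00 = £3506.58
Total wage tax: £831.47 + £3506.58 = £4338.05

£4338.05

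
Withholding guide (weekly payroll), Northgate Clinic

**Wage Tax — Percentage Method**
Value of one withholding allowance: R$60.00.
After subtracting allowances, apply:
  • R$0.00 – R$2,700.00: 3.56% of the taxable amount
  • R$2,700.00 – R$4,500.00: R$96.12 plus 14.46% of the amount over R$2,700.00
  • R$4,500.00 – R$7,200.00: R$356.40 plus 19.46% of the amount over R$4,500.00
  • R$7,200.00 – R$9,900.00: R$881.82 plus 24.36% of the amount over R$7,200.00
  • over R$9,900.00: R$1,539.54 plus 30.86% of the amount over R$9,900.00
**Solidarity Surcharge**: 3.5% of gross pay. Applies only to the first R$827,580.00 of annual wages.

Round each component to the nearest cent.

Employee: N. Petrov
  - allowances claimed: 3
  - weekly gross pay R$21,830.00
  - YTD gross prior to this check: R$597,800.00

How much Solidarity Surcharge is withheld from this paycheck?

R$764.05

Solidarity Surcharge: 3.5% × R$21,830.00 = R$764.05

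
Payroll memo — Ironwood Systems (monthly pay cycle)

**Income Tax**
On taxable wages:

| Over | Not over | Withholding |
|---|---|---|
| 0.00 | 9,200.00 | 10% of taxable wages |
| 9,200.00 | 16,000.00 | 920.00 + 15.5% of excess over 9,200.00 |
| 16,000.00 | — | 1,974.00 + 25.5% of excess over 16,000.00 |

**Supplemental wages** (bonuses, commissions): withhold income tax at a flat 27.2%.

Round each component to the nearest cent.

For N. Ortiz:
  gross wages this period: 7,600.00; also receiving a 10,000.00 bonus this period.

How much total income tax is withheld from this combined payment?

Income Tax: taxable = 7,600.00
  10% × 7,600.00 = 760.00
Supplemental (27.2% flat on bonus): 27.2% × 10,000.00 = 2,720.00
Total income tax: 760.00 + 2,720.00 = 3,480.00

3,480.00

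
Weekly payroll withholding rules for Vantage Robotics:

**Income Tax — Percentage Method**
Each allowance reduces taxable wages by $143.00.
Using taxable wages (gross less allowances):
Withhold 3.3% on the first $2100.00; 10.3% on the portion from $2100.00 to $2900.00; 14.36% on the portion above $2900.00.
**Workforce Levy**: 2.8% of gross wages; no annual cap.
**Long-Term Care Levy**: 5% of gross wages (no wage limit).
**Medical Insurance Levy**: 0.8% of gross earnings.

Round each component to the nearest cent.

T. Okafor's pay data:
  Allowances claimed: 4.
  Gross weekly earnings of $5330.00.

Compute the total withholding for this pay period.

$876.89

Income Tax: taxable = $5330.00 − 4×$143.00 = $4758.00
  $151.70 + 14.36% × ($4758.00 − $2900.00) = $151.70 + 14.36% × $1858.00 = $418.51
Workforce Levy: 2.8% × $5330.00 = $149.24
Long-Term Care Levy: 5% × $5330.00 = $266.50
Medical Insurance Levy: 0.8% × $5330.00 = $42.64
Total: $418.51 + $149.24 + $266.50 + $42.64 = $876.89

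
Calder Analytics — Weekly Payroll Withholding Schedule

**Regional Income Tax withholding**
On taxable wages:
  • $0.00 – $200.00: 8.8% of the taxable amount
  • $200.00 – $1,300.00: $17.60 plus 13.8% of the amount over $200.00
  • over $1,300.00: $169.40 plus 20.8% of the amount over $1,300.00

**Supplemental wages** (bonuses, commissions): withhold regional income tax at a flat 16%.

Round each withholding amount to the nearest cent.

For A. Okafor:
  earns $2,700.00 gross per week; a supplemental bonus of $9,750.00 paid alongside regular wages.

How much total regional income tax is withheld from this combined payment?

Regional Income Tax: taxable = $2,700.00
  $169.40 + 20.8% × ($2,700.00 − $1,300.00) = $169.40 + 20.8% × $1,400.00 = $460.60
Supplemental (16% flat on bonus): 16% × $9,750.00 = $1,560.00
Total regional income tax: $460.60 + $1,560.00 = $2,020.60

$2,020.60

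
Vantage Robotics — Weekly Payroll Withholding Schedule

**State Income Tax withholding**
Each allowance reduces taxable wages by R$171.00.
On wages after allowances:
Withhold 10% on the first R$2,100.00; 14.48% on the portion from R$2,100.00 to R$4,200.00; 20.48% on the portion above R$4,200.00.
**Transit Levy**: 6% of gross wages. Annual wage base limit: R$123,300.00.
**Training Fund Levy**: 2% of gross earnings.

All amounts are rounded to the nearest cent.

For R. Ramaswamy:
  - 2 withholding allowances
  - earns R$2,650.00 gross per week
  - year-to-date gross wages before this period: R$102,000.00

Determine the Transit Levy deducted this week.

R$159.00

Transit Levy: 6% × R$2,650.00 = R$159.00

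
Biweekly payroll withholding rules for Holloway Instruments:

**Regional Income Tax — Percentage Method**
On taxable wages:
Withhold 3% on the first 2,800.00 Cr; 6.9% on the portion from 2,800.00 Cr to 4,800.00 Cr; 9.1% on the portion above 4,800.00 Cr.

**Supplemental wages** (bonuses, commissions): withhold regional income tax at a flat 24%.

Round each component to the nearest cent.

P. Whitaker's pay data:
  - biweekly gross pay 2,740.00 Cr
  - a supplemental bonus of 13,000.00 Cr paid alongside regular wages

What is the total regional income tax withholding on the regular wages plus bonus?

3,202.20 Cr

Regional Income Tax: taxable = 2,740.00 Cr
  3% × 2,740.00 Cr = 82.20 Cr
Supplemental (24% flat on bonus): 24% × 13,000.00 Cr = 3,120.00 Cr
Total regional income tax: 82.20 Cr + 3,120.00 Cr = 3,202.20 Cr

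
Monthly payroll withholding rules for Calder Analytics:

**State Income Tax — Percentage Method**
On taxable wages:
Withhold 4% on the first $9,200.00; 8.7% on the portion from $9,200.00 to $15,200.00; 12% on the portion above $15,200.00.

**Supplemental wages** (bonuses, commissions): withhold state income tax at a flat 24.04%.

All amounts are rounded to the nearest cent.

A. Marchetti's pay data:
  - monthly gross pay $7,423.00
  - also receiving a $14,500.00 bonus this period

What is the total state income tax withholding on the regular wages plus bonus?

$3,782.72

State Income Tax: taxable = $7,423.00
  4% × $7,423.00 = $296.92
Supplemental (24.04% flat on bonus): 24.04% × $14,500.00 = $3,485.80
Total state income tax: $296.92 + $3,485.80 = $3,782.72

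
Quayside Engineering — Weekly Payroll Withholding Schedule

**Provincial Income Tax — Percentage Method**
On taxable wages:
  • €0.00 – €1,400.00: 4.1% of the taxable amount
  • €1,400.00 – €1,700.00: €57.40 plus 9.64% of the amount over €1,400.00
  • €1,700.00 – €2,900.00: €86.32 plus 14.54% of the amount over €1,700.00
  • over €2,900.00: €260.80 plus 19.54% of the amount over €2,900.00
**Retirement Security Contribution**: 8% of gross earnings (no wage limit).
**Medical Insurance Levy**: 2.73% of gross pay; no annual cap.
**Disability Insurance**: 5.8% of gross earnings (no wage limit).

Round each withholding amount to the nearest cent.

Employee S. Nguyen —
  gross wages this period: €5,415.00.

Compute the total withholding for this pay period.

Provincial Income Tax: taxable = €5,415.00
  €260.80 + 19.54% × (€5,415.00 − €2,900.00) = €260.80 + 19.54% × €2,515.00 = €752.23
Retirement Security Contribution: 8% × €5,415.00 = €433.20
Medical Insurance Levy: 2.73% × €5,415.00 = €147.83
Disability Insurance: 5.8% × €5,415.00 = €314.07
Total: €752.23 + €433.20 + €147.83 + €314.07 = €1,647.33

€1,647.33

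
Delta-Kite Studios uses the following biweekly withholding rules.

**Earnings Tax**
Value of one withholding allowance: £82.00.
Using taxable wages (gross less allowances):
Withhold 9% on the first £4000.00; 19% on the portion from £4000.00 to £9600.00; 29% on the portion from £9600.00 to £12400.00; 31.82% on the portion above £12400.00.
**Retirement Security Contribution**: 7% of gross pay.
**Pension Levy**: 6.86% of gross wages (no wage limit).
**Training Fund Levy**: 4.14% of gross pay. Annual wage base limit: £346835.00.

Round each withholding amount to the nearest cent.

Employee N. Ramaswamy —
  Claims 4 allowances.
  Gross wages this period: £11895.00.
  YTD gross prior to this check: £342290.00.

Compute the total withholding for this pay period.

£3831.24

Earnings Tax: taxable = £11895.00 − 4×£82.00 = £11567.00
  £1424.00 + 29% × (£11567.00 − £9600.00) = £1424.00 + 29% × £1967.00 = £1994.43
Retirement Security Contribution: 7% × £11895.00 = £832.65
Pension Levy: 6.86% × £11895.00 = £816.00
Training Fund Levy: cap £346835.00 − YTD £342290.00 = £4545.00 subject; 4.14% × £4545.00 = £188.16
Total: £1994.43 + £832.65 + £816.00 + £188.16 = £3831.24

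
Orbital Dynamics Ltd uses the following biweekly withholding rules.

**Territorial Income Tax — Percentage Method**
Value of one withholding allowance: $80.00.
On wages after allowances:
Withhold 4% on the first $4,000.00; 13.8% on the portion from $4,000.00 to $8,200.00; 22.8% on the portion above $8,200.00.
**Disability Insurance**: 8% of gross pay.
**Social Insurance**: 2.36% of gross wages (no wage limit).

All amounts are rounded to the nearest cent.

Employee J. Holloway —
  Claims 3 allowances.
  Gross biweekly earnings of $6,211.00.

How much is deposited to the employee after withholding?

Territorial Income Tax: taxable = $6,211.00 − 3×$80.00 = $5,971.00
  $160.00 + 13.8% × ($5,971.00 − $4,000.00) = $160.00 + 13.8% × $1,971.00 = $432.00
Disability Insurance: 8% × $6,211.00 = $496.88
Social Insurance: 2.36% × $6,211.00 = $146.58
Total withheld: $432.00 + $496.88 + $146.58 = $1,075.46
Net pay: $6,211.00 − $1,075.46 = $5,135.54

$5,135.54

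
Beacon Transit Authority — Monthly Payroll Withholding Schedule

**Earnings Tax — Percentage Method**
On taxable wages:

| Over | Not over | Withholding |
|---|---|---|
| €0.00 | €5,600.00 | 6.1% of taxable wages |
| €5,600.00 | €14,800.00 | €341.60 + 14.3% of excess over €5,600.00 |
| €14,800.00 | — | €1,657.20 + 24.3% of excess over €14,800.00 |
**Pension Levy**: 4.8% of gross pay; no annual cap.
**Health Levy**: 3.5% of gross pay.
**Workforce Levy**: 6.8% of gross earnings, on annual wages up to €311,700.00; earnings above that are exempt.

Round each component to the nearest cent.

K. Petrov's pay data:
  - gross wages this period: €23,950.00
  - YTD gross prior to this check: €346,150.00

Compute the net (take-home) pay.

Earnings Tax: taxable = €23,950.00
  €1,657.20 + 24.3% × (€23,950.00 − €14,800.00) = €1,657.20 + 24.3% × €9,150.00 = €3,880.65
Pension Levy: 4.8% × €23,950.00 = €1,149.60
Health Levy: 3.5% × €23,950.00 = €838.25
Workforce Levy: YTD €346,150.00 ≥ cap €311,700.00 → €0.00
Total withheld: €3,880.65 + €1,149.60 + €838.25 + €0.00 = €5,868.50
Net pay: €23,950.00 − €5,868.50 = €18,081.50

€18,081.50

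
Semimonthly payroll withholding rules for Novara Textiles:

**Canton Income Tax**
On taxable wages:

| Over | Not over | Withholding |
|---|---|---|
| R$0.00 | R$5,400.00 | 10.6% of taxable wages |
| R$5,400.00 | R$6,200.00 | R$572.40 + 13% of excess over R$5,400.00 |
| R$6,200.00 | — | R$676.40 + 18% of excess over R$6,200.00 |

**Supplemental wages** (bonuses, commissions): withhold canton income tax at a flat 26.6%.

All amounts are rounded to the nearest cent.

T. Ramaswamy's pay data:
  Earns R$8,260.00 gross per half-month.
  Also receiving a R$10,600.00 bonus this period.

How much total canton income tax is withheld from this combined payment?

Canton Income Tax: taxable = R$8,260.00
  R$676.40 + 18% × (R$8,260.00 − R$6,200.00) = R$676.40 + 18% × R$2,060.00 = R$1,047.20
Supplemental (26.6% flat on bonus): 26.6% × R$10,600.00 = R$2,819.60
Total canton income tax: R$1,047.20 + R$2,819.60 = R$3,866.80

R$3,866.80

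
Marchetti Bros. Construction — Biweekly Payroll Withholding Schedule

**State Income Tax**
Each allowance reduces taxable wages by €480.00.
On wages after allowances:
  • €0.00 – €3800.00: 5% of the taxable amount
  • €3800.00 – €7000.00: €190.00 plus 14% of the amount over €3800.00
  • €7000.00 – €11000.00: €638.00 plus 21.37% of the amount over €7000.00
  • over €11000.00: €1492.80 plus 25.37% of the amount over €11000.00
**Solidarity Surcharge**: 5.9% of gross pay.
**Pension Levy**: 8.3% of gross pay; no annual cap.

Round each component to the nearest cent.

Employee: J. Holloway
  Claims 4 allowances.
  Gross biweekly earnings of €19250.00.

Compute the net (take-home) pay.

State Income Tax: taxable = €19250.00 − 4×€480.00 = €17330.00
  €1492.80 + 25.37% × (€17330.00 − €11000.00) = €1492.80 + 25.37% × €6330.00 = €3098.72
Solidarity Surcharge: 5.9% × €19250.00 = €1135.75
Pension Levy: 8.3% × €19250.00 = €1597.75
Total withheld: €3098.72 + €1135.75 + €1597.75 = €5832.22
Net pay: €19250.00 − €5832.22 = €13417.78

€13417.78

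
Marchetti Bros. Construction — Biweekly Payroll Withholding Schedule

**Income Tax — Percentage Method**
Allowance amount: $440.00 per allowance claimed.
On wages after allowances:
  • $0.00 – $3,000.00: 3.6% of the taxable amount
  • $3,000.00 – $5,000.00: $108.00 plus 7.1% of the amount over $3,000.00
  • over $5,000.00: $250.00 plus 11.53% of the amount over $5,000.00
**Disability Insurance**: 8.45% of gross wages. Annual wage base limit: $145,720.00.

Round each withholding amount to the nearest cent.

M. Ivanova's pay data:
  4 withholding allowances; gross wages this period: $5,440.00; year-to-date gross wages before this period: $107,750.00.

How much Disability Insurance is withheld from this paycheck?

$459.68

Disability Insurance: 8.45% × $5,440.00 = $459.68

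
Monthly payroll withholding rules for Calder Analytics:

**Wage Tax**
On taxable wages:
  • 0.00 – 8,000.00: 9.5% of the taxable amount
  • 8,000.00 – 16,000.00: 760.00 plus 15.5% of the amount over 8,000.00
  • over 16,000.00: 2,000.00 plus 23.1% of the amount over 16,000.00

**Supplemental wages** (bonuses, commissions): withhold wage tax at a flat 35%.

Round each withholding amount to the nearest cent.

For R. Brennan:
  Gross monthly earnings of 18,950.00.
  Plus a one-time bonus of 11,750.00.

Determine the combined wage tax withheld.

6,793.95

Wage Tax: taxable = 18,950.00
  2,000.00 + 23.1% × (18,950.00 − 16,000.00) = 2,000.00 + 23.1% × 2,950.00 = 2,681.45
Supplemental (35% flat on bonus): 35% × 11,750.00 = 4,112.50
Total wage tax: 2,681.45 + 4,112.50 = 6,793.95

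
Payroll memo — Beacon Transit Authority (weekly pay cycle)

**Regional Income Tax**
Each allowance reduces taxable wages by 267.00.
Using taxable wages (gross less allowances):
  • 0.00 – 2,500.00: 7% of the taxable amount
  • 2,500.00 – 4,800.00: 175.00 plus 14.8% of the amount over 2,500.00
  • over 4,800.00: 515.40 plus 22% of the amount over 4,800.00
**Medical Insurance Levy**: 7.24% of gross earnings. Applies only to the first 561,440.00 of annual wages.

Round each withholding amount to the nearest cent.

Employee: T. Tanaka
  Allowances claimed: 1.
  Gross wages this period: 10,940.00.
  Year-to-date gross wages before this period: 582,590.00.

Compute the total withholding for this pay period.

1,807.46

Regional Income Tax: taxable = 10,940.00 − 1×267.00 = 10,673.00
  515.40 + 22% × (10,673.00 − 4,800.00) = 515.40 + 22% × 5,873.00 = 1,807.46
Medical Insurance Levy: YTD 582,590.00 ≥ cap 561,440.00 → 0.00
Total: 1,807.46 + 0.00 = 1,807.46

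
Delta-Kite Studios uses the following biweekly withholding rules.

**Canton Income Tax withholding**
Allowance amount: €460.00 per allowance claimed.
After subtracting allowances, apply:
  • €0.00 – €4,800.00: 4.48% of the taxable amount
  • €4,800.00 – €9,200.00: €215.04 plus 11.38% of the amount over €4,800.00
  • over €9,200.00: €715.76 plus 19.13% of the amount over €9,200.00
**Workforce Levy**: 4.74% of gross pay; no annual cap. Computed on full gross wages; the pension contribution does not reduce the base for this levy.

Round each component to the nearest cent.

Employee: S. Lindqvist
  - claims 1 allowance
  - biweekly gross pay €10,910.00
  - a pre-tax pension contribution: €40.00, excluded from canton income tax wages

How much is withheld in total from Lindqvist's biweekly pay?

Canton Income Tax: taxable = €10,910.00 − €40.00 − 1×€460.00 = €10,410.00
  €715.76 + 19.13% × (€10,410.00 − €9,200.00) = €715.76 + 19.13% × €1,210.00 = €947.23
Workforce Levy: 4.74% × €10,910.00 = €517.13
Total: €947.23 + €517.13 = €1,464.36

€1,464.36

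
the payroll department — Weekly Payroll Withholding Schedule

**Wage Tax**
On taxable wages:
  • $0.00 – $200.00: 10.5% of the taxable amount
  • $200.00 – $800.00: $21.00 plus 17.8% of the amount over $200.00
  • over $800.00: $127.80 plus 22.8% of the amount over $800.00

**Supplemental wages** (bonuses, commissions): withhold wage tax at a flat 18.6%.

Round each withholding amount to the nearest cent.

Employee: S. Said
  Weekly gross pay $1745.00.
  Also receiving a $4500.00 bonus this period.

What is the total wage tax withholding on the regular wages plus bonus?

Wage Tax: taxable = $1745.00
  $127.80 + 22.8% × ($1745.00 − $800.00) = $127.80 + 22.8% × $945.00 = $343.26
Supplemental (18.6% flat on bonus): 18.6% × $4500.00 = $837.00
Total wage tax: $343.26 + $837.00 = $1180.26

$1180.26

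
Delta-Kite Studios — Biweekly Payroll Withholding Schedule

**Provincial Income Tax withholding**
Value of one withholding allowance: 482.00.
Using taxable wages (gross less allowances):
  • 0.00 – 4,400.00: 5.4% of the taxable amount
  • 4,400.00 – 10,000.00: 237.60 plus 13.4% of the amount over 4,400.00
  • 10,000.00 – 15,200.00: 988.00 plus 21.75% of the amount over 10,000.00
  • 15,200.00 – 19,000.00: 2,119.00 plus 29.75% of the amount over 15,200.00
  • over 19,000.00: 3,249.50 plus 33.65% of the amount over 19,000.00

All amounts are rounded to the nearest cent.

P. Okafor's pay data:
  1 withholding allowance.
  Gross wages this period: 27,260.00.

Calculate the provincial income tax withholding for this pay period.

5,866.80

Provincial Income Tax: taxable = 27,260.00 − 1×482.00 = 26,778.00
  3,249.50 + 33.65% × (26,778.00 − 19,000.00) = 3,249.50 + 33.65% × 7,778.00 = 5,866.80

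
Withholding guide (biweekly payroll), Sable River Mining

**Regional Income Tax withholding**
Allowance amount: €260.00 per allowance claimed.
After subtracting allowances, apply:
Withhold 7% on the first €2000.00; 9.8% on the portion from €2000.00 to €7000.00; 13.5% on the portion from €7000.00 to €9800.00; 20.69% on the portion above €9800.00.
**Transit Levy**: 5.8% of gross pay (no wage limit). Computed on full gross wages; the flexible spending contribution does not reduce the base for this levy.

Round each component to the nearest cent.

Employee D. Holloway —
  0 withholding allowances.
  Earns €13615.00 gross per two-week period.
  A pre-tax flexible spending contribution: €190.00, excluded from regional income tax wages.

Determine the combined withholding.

Regional Income Tax: taxable = €13615.00 − €190.00 = €13425.00
  €1008.00 + 20.69% × (€13425.00 − €9800.00) = €1008.00 + 20.69% × €3625.00 = €1758.01
Transit Levy: 5.8% × €13615.00 = €789.67
Total: €1758.01 + €789.67 = €2547.68

€2547.68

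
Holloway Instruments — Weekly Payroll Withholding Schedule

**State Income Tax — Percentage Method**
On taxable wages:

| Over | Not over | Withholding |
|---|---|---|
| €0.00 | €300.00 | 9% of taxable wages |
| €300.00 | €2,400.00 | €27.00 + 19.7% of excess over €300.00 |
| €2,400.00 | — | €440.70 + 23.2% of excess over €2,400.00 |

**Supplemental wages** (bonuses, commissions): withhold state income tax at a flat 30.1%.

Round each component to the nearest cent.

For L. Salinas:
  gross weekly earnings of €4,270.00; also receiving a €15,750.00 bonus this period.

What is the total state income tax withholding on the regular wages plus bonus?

State Income Tax: taxable = €4,270.00
  €440.70 + 23.2% × (€4,270.00 − €2,400.00) = €440.70 + 23.2% × €1,870.00 = €874.54
Supplemental (30.1% flat on bonus): 30.1% × €15,750.00 = €4,740.75
Total state income tax: €874.54 + €4,740.75 = €5,615.29

€5,615.29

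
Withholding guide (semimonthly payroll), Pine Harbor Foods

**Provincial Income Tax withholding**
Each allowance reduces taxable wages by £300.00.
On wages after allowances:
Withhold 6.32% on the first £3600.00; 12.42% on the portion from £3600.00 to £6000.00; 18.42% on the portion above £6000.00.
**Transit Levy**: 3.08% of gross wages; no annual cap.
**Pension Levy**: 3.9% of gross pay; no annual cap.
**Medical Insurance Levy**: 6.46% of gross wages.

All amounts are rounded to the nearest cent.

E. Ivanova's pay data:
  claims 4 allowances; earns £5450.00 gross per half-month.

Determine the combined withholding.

Provincial Income Tax: taxable = £5450.00 − 4×£300.00 = £4250.00
  £227.52 + 12.42% × (£4250.00 − £3600.00) = £227.52 + 12.42% × £650.00 = £308.25
Transit Levy: 3.08% × £5450.00 = £167.86
Pension Levy: 3.9% × £5450.00 = £212.55
Medical Insurance Levy: 6.46% × £5450.00 = £352.07
Total: £308.25 + £167.86 + £212.55 + £352.07 = £1040.73

£1040.73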